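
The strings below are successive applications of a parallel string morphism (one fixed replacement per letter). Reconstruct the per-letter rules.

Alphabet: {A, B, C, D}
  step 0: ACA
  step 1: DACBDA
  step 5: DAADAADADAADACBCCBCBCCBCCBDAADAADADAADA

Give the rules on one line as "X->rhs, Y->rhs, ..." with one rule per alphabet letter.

A->DA, B->C, C->CB, D->A

  step 0 ⇒ step 1: ACA ⇒ DA·CB·DA
    A ↦ DA
    C ↦ CB
    B ↦ C  (constrained at step 1)
    D ↦ A  (constrained at step 1)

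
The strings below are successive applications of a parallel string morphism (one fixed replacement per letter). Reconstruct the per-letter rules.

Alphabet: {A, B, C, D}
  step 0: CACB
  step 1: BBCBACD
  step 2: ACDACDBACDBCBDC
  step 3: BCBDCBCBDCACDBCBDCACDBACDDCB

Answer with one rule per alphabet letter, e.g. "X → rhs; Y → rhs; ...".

  step 2 ⇒ step 3: ACDACDBACDBCBDC ⇒ BC·B·DC·BC·B·DC·ACD·BC·B·DC·ACD·B·ACD·DC·B
    A ↦ BC
    B ↦ ACD
    C ↦ B
    D ↦ DC

A->BC, B->ACD, C->B, D->DC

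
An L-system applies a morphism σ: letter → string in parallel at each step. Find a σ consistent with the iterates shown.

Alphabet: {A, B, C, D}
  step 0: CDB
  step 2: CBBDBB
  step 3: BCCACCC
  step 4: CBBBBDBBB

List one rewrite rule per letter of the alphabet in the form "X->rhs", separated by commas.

A->BBD, B->C, C->B, D->AC

  step 3 ⇒ step 4: BCCACCC ⇒ C·B·B·BBD·B·B·B
    A ↦ BBD
    B ↦ C
    C ↦ B
  step 2 ⇒ step 3: CBBDBB ⇒ B·C·C·AC·C·C
    D ↦ AC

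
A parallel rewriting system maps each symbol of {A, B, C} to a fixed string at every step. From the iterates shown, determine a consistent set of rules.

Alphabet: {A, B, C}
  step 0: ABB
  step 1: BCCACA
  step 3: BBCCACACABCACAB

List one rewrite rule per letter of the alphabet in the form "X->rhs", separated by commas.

  step 0 ⇒ step 1: ABB ⇒ BC·CA·CA
    A ↦ BC
    B ↦ CA
    C ↦ B  (constrained at step 1)

A->BC, B->CA, C->B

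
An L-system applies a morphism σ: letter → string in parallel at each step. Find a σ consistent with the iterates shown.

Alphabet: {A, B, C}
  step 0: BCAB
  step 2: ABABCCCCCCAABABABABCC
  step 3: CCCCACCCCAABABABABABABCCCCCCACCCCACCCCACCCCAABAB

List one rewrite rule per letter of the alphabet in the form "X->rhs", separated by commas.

A->CC, B->CCA, C->AB

  step 2 ⇒ step 3: ABABCCCCCCAABABABABCC ⇒ CC·CCA·CC·CCA·AB·AB·AB·AB·AB·AB·CC·CC·CCA·CC·CCA·CC·CCA·CC·CCA·AB·AB
    A ↦ CC
    B ↦ CCA
    C ↦ AB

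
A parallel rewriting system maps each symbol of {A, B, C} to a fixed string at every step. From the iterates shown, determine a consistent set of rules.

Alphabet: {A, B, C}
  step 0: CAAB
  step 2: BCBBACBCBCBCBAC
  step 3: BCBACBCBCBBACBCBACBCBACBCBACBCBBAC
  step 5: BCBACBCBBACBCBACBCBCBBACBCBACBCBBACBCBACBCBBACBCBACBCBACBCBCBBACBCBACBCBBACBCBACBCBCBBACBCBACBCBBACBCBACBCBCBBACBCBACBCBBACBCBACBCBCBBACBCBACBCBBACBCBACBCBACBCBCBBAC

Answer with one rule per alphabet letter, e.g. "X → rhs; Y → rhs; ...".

A->B, B->BC, C->BAC

  step 2 ⇒ step 3: BCBBACBCBCBCBAC ⇒ BC·BAC·BC·BC·B·BAC·BC·BAC·BC·BAC·BC·BAC·BC·B·BAC
    A ↦ B
    B ↦ BC
    C ↦ BAC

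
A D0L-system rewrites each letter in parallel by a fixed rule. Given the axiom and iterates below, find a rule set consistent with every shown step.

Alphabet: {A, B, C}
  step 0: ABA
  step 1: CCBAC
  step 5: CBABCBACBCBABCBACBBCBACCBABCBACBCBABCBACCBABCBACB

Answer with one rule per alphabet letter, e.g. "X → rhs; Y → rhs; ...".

  step 0 ⇒ step 1: ABA ⇒ C·CBA·C
    A ↦ C
    B ↦ CBA
    C ↦ B  (constrained at step 1)

A->C, B->CBA, C->B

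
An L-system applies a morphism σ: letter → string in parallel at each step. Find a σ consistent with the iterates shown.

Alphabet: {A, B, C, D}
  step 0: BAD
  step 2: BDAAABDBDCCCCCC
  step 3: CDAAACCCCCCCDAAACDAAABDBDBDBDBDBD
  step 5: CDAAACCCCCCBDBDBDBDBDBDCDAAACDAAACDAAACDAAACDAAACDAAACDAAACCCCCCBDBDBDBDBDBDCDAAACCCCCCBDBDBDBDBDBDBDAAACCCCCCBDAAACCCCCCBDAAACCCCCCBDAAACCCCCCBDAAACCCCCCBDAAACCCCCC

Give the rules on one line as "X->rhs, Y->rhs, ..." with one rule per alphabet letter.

A->CC, B->CD, C->BD, D->AAA

  step 2 ⇒ step 3: BDAAABDBDCCCCCC ⇒ CD·AAA·CC·CC·CC·CD·AAA·CD·AAA·BD·BD·BD·BD·BD·BD
    A ↦ CC
    B ↦ CD
    C ↦ BD
    D ↦ AAA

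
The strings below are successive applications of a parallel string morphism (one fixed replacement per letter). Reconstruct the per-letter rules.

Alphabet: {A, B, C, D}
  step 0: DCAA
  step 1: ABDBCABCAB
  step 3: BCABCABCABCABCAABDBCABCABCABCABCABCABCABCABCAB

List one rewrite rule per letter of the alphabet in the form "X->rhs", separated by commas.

A->CAB, B->CA, C->B, D->ABD

  step 0 ⇒ step 1: DCAA ⇒ ABD·B·CAB·CAB
    A ↦ CAB
    C ↦ B
    D ↦ ABD
    B ↦ CA  (constrained at step 1)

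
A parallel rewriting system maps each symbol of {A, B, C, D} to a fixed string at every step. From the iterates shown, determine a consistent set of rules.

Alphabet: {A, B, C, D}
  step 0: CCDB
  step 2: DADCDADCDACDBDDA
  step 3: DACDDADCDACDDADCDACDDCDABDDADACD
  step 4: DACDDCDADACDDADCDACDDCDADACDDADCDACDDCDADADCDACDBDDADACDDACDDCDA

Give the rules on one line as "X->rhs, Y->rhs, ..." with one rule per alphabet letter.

A->CD, B->BD, C->DC, D->DA

  step 3 ⇒ step 4: DACDDADCDACDDADCDACDDCDABDDADACD ⇒ DA·CD·DC·DA·DA·CD·DA·DC·DA·CD·DC·DA·DA·CD·DA·DC·DA·CD·DC·DA·DA·DC·DA·CD·BD·DA·DA·CD·DA·CD·DC·DA
    A ↦ CD
    B ↦ BD
    C ↦ DC
    D ↦ DA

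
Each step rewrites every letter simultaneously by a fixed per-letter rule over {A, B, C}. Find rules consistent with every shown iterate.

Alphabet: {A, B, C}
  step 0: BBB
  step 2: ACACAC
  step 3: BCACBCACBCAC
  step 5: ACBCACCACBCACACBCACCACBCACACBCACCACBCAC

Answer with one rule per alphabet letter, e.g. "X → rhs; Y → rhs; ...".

A->BC, B->C, C->AC

  step 2 ⇒ step 3: ACACAC ⇒ BC·AC·BC·AC·BC·AC
    A ↦ BC
    C ↦ AC
    B ↦ C  (constrained at step 0)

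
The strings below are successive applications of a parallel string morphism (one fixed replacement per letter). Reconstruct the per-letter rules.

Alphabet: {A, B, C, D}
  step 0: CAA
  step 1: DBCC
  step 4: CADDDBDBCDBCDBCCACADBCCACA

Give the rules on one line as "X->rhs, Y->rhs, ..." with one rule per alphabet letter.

A->C, B->DD, C->DB, D->CA

  step 0 ⇒ step 1: CAA ⇒ DB·C·C
    A ↦ C
    C ↦ DB
    B ↦ DD  (constrained at step 1)
    D ↦ CA  (constrained at step 1)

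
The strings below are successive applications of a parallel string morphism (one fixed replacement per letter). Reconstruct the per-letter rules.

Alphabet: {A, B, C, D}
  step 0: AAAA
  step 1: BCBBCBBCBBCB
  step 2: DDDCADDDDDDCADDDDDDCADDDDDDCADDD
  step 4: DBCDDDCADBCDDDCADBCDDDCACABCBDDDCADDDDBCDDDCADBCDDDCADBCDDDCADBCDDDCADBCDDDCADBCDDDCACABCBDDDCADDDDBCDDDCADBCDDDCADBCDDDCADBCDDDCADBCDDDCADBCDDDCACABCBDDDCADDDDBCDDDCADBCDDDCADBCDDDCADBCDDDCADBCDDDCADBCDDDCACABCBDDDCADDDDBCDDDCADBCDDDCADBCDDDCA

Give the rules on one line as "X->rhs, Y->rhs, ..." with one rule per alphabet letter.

  step 1 ⇒ step 2: BCBBCBBCBBCB ⇒ DDD·CA·DDD·DDD·CA·DDD·DDD·CA·DDD·DDD·CA·DDD
    B ↦ DDD
    C ↦ CA
  step 0 ⇒ step 1: AAAA ⇒ BCB·BCB·BCB·BCB
    A ↦ BCB
    D ↦ DBC  (constrained at step 2)

A->BCB, B->DDD, C->CA, D->DBC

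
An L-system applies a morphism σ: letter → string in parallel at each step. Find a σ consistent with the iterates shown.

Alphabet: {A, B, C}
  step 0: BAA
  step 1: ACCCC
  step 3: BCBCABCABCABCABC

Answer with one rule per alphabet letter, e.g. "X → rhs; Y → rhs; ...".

A->CC, B->A, C->BC

  step 0 ⇒ step 1: BAA ⇒ A·CC·CC
    A ↦ CC
    B ↦ A
    C ↦ BC  (constrained at step 1)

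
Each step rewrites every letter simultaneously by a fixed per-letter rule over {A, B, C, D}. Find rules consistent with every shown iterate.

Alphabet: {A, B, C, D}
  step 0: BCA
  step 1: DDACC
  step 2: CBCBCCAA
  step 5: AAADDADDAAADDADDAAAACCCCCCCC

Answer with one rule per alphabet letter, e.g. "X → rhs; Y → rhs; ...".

A->CC, B->DD, C->A, D->CB

  step 1 ⇒ step 2: DDACC ⇒ CB·CB·CC·A·A
    A ↦ CC
    C ↦ A
    D ↦ CB
  step 0 ⇒ step 1: BCA ⇒ DD·A·CC
    B ↦ DD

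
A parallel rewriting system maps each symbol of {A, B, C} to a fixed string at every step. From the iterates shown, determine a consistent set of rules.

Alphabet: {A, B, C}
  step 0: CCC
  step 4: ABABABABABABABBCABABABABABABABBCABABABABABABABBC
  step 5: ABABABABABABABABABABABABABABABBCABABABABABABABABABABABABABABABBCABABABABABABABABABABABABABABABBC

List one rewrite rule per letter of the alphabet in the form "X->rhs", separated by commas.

  step 4 ⇒ step 5: ABABABABABABABBCABABABABABABABBCABABABABABABABBC ⇒ AB·AB·AB·AB·AB·AB·AB·AB·AB·AB·AB·AB·AB·AB·AB·BC·AB·AB·AB·AB·AB·AB·AB·AB·AB·AB·AB·AB·AB·AB·AB·BC·AB·AB·AB·AB·AB·AB·AB·AB·AB·AB·AB·AB·AB·AB·AB·BC
    A ↦ AB
    B ↦ AB
    C ↦ BC

A->AB, B->AB, C->BC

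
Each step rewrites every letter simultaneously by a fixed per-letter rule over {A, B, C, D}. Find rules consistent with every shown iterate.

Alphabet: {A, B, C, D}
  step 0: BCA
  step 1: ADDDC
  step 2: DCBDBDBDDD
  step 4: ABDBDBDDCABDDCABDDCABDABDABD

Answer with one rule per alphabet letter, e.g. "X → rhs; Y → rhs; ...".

  step 1 ⇒ step 2: ADDDC ⇒ DC·BD·BD·BD·DD
    A ↦ DC
    C ↦ DD
    D ↦ BD
  step 0 ⇒ step 1: BCA ⇒ A·DD·DC
    B ↦ A

A->DC, B->A, C->DD, D->BD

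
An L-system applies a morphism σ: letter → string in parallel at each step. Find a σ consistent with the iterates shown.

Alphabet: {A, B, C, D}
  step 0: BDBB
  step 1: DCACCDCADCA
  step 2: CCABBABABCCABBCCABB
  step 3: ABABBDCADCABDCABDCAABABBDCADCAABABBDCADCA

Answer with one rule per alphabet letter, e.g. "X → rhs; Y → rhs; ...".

  step 2 ⇒ step 3: CCABBABABCCABBCCABB ⇒ AB·AB·B·DCA·DCA·B·DCA·B·DCA·AB·AB·B·DCA·DCA·AB·AB·B·DCA·DCA
    A ↦ B
    B ↦ DCA
    C ↦ AB
  step 0 ⇒ step 1: BDBB ⇒ DCA·CC·DCA·DCA
    D ↦ CC

A->B, B->DCA, C->AB, D->CC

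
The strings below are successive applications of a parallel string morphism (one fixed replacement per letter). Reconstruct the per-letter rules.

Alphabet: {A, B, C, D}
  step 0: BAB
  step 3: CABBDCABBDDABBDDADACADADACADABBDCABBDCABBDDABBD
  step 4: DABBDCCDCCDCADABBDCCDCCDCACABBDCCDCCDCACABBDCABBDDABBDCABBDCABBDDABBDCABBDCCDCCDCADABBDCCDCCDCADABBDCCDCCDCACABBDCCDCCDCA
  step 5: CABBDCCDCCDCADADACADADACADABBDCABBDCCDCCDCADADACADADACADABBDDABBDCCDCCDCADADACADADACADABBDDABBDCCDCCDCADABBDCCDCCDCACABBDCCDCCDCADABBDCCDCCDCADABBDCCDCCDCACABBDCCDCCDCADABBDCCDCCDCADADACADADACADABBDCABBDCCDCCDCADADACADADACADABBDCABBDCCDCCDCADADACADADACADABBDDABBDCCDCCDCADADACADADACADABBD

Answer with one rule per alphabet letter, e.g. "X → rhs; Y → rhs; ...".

A->BBD, B->CCD, C->DA, D->CA

  step 4 ⇒ step 5: DABBDCCDCCDCADABBDCCDCCDCACABBDCCDCCDCACABBDCABBDDABBDCABBDCABBDDABBDCABBDCCDCCDCADABBDCCDCCDCADABBDCCDCCDCACABBDCCDCCDCA ⇒ CA·BBD·CCD·CCD·CA·DA·DA·CA·DA·DA·CA·DA·BBD·CA·BBD·CCD·CCD·CA·DA·DA·CA·DA·DA·CA·DA·BBD·DA·BBD·CCD·CCD·CA·DA·DA·CA·DA·DA·CA·DA·BBD·DA·BBD·CCD·CCD·CA·DA·BBD·CCD·CCD·CA·CA·BBD·CCD·CCD·CA·DA·BBD·CCD·CCD·CA·DA·BBD·CCD·CCD·CA·CA·BBD·CCD·CCD·CA·DA·BBD·CCD·CCD·CA·DA·DA·CA·DA·DA·CA·DA·BBD·CA·BBD·CCD·CCD·CA·DA·DA·CA·DA·DA·CA·DA·BBD·CA·BBD·CCD·CCD·CA·DA·DA·CA·DA·DA·CA·DA·BBD·DA·BBD·CCD·CCD·CA·DA·DA·CA·DA·DA·CA·DA·BBD
    A ↦ BBD
    B ↦ CCD
    C ↦ DA
    D ↦ CA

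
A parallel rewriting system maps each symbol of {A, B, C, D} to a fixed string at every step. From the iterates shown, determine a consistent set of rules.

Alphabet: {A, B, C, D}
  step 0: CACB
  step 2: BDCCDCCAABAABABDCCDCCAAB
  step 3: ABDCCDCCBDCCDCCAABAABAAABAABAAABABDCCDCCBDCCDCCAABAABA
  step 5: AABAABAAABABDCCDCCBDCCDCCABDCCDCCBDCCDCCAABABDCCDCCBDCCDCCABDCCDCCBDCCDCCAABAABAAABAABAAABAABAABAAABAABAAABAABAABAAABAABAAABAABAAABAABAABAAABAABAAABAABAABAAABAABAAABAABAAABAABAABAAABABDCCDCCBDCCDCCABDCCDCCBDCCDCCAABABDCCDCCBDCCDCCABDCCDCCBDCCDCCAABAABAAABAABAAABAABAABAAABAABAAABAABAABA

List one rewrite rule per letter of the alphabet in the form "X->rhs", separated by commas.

A->AAB, B->A, C->DCC, D->B

  step 2 ⇒ step 3: BDCCDCCAABAABABDCCDCCAAB ⇒ A·B·DCC·DCC·B·DCC·DCC·AAB·AAB·A·AAB·AAB·A·AAB·A·B·DCC·DCC·B·DCC·DCC·AAB·AAB·A
    A ↦ AAB
    B ↦ A
    C ↦ DCC
    D ↦ B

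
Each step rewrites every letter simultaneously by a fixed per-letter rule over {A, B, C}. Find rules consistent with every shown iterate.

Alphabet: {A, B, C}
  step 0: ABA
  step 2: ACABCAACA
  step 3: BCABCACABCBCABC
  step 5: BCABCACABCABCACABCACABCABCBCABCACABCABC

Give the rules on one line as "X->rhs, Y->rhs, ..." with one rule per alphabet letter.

A->BC, B->AC, C->A

  step 2 ⇒ step 3: ACABCAACA ⇒ BC·A·BC·AC·A·BC·BC·A·BC
    A ↦ BC
    B ↦ AC
    C ↦ A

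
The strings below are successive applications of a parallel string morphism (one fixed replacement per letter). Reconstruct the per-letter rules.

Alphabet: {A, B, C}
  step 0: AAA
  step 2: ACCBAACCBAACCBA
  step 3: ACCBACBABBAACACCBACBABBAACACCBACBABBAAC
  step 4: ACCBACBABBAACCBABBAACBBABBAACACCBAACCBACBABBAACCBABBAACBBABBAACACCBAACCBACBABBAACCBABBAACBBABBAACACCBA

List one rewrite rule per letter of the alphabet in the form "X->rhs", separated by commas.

  step 3 ⇒ step 4: ACCBACBABBAACACCBACBABBAACACCBACBABBAAC ⇒ AC·CBA·CBA·BBA·AC·CBA·BBA·AC·BBA·BBA·AC·AC·CBA·AC·CBA·CBA·BBA·AC·CBA·BBA·AC·BBA·BBA·AC·AC·CBA·AC·CBA·CBA·BBA·AC·CBA·BBA·AC·BBA·BBA·AC·AC·CBA
    A ↦ AC
    B ↦ BBA
    C ↦ CBA

A->AC, B->BBA, C->CBA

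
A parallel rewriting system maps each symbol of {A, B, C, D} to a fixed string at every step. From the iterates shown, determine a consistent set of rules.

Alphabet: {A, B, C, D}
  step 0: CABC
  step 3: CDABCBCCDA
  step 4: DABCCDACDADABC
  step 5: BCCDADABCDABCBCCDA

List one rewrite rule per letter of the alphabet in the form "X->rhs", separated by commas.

A->C, B->C, C->DA, D->B

  step 4 ⇒ step 5: DABCCDACDADABC ⇒ B·C·C·DA·DA·B·C·DA·B·C·B·C·C·DA
    A ↦ C
    B ↦ C
    C ↦ DA
    D ↦ B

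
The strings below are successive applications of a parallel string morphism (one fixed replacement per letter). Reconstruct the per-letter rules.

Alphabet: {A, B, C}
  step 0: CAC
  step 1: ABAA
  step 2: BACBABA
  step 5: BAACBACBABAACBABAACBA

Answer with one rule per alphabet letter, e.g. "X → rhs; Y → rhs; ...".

A->BA, B->C, C->A

  step 1 ⇒ step 2: ABAA ⇒ BA·C·BA·BA
    A ↦ BA
    B ↦ C
  step 0 ⇒ step 1: CAC ⇒ A·BA·A
    C ↦ A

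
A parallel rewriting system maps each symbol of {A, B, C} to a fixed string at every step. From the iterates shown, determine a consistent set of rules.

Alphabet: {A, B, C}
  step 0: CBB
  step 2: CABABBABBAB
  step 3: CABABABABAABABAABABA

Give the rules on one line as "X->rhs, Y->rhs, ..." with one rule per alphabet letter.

A->BAB, B->A, C->CA

  step 2 ⇒ step 3: CABABBABBAB ⇒ CA·BAB·A·BAB·A·A·BAB·A·A·BAB·A
    A ↦ BAB
    B ↦ A
    C ↦ CA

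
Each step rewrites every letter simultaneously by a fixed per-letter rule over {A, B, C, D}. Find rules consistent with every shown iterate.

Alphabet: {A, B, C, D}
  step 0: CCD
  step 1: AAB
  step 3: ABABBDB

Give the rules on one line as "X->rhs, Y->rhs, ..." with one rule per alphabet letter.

A->CD, B->DB, C->A, D->B

  step 0 ⇒ step 1: CCD ⇒ A·A·B
    C ↦ A
    D ↦ B
    A ↦ CD  (constrained at step 1)
    B ↦ DB  (constrained at step 1)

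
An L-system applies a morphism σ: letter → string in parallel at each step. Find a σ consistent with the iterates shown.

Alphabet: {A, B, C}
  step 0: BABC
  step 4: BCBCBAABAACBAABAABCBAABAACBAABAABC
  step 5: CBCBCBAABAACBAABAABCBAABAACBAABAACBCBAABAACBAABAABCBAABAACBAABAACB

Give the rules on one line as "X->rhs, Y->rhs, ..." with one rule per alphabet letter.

  step 4 ⇒ step 5: BCBCBAABAACBAABAABCBAABAACBAABAABC ⇒ C·B·C·B·C·BAA·BAA·C·BAA·BAA·B·C·BAA·BAA·C·BAA·BAA·C·B·C·BAA·BAA·C·BAA·BAA·B·C·BAA·BAA·C·BAA·BAA·C·B
    A ↦ BAA
    B ↦ C
    C ↦ B

A->BAA, B->C, C->B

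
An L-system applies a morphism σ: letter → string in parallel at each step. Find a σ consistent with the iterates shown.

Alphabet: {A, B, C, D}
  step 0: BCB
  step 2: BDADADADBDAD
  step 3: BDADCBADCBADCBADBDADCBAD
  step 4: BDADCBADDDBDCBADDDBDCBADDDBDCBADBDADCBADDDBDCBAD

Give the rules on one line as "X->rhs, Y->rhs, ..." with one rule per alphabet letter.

  step 3 ⇒ step 4: BDADCBADCBADCBADBDADCBAD ⇒ BD·AD·CB·AD·DD·BD·CB·AD·DD·BD·CB·AD·DD·BD·CB·AD·BD·AD·CB·AD·DD·BD·CB·AD
    A ↦ CB
    B ↦ BD
    C ↦ DD
    D ↦ AD

A->CB, B->BD, C->DD, D->AD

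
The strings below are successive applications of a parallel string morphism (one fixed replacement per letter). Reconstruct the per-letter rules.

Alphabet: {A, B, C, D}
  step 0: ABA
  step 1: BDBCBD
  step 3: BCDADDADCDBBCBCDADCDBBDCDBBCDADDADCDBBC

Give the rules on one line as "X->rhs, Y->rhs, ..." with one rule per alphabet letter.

A->BD, B->BC, C->DAD, D->CDB

  step 0 ⇒ step 1: ABA ⇒ BD·BC·BD
    A ↦ BD
    B ↦ BC
    C ↦ DAD  (constrained at step 1)
    D ↦ CDB  (constrained at step 1)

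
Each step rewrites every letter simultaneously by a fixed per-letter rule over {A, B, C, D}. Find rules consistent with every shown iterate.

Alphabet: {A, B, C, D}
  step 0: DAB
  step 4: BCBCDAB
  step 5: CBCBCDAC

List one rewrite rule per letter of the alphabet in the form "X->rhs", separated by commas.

  step 4 ⇒ step 5: BCBCDAB ⇒ C·B·C·B·C·DA·C
    A ↦ DA
    B ↦ C
    C ↦ B
    D ↦ C

A->DA, B->C, C->B, D->C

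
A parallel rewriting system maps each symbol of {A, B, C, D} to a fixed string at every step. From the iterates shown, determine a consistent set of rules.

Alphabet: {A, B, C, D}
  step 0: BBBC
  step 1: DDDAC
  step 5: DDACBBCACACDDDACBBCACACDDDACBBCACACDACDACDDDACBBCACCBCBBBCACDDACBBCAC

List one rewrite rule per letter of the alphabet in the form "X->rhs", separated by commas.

A->BBC, B->D, C->AC, D->CB

  step 0 ⇒ step 1: BBBC ⇒ D·D·D·AC
    B ↦ D
    C ↦ AC
    A ↦ BBC  (constrained at step 1)
    D ↦ CB  (constrained at step 1)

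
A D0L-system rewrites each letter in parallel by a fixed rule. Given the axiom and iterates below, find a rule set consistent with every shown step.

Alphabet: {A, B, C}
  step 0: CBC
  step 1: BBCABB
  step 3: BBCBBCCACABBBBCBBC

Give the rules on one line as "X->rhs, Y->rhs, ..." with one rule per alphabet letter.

A->C, B->CA, C->BB

  step 0 ⇒ step 1: CBC ⇒ BB·CA·BB
    B ↦ CA
    C ↦ BB
    A ↦ C  (constrained at step 1)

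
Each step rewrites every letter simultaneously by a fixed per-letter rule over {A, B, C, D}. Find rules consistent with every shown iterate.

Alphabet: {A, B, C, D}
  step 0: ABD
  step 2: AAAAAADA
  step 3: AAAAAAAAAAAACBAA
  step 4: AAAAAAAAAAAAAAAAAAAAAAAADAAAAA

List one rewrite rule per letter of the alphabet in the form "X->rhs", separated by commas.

A->AA, B->A, C->D, D->CB

  step 3 ⇒ step 4: AAAAAAAAAAAACBAA ⇒ AA·AA·AA·AA·AA·AA·AA·AA·AA·AA·AA·AA·D·A·AA·AA
    A ↦ AA
    B ↦ A
    C ↦ D
  step 2 ⇒ step 3: AAAAAADA ⇒ AA·AA·AA·AA·AA·AA·CB·AA
    D ↦ CB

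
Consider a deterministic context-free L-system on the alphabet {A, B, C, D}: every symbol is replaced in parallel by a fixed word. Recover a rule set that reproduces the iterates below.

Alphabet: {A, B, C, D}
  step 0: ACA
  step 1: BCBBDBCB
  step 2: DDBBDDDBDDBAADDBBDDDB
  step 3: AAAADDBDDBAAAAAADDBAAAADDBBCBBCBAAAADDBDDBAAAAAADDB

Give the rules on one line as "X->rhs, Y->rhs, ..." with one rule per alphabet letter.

  step 2 ⇒ step 3: DDBBDDDBDDBAADDBBDDDB ⇒ AA·AA·DDB·DDB·AA·AA·AA·DDB·AA·AA·DDB·BCB·BCB·AA·AA·DDB·DDB·AA·AA·AA·DDB
    A ↦ BCB
    B ↦ DDB
    D ↦ AA
  step 0 ⇒ step 1: ACA ⇒ BCB·BD·BCB
    C ↦ BD

A->BCB, B->DDB, C->BD, D->AA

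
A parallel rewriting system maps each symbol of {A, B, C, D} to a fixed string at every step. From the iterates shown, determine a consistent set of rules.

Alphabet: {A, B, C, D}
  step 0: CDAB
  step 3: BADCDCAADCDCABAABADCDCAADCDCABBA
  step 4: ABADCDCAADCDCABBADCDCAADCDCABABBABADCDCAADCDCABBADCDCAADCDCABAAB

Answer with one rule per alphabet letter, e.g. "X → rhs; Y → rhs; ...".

A->B, B->A, C->DCA, D->ADC

  step 3 ⇒ step 4: BADCDCAADCDCABAABADCDCAADCDCABBA ⇒ A·B·ADC·DCA·ADC·DCA·B·B·ADC·DCA·ADC·DCA·B·A·B·B·A·B·ADC·DCA·ADC·DCA·B·B·ADC·DCA·ADC·DCA·B·A·A·B
    A ↦ B
    B ↦ A
    C ↦ DCA
    D ↦ ADC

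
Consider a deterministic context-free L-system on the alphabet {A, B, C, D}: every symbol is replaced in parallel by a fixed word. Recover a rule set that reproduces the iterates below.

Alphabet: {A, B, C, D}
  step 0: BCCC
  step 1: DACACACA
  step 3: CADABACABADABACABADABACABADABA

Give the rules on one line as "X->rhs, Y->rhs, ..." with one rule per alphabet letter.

A->BA, B->DA, C->CA, D->C

  step 0 ⇒ step 1: BCCC ⇒ DA·CA·CA·CA
    B ↦ DA
    C ↦ CA
    A ↦ BA  (constrained at step 1)
    D ↦ C  (constrained at step 1)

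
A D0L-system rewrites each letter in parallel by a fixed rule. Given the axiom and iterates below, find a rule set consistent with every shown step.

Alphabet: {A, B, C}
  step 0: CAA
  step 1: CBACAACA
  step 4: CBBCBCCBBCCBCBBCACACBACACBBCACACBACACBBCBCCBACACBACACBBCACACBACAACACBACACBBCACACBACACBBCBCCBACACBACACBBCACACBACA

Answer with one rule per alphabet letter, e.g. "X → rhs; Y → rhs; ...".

  step 0 ⇒ step 1: CAA ⇒ CB·ACA·ACA
    A ↦ ACA
    C ↦ CB
    B ↦ BC  (constrained at step 1)

A->ACA, B->BC, C->CB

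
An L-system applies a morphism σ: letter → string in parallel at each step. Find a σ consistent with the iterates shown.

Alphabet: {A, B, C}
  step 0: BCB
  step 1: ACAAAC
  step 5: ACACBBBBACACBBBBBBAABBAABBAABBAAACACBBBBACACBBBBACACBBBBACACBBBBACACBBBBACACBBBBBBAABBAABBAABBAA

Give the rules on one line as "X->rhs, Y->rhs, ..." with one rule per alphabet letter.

A->BB, B->AC, C->AA

  step 0 ⇒ step 1: BCB ⇒ AC·AA·AC
    B ↦ AC
    C ↦ AA
    A ↦ BB  (constrained at step 1)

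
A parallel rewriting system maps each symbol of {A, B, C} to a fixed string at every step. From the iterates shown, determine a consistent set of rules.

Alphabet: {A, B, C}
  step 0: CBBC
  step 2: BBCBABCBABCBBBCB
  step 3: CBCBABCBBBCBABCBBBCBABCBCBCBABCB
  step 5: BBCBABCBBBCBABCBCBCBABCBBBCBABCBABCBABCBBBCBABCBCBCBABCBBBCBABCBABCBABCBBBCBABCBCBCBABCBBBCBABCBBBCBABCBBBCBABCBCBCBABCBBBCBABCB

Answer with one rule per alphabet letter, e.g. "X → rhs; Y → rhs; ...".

A->BB, B->CB, C->AB

  step 2 ⇒ step 3: BBCBABCBABCBBBCB ⇒ CB·CB·AB·CB·BB·CB·AB·CB·BB·CB·AB·CB·CB·CB·AB·CB
    A ↦ BB
    B ↦ CB
    C ↦ AB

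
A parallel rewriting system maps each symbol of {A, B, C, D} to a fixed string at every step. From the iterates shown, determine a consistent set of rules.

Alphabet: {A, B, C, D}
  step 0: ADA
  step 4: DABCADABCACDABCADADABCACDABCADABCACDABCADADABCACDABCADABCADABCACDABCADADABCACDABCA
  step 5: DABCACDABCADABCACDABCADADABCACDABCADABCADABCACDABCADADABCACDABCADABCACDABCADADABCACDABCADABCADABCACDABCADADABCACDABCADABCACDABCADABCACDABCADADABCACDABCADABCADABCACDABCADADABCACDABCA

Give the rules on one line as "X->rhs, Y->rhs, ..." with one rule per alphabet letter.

  step 4 ⇒ step 5: DABCADABCACDABCADADABCACDABCADABCACDABCADADABCACDABCADABCADABCACDABCADADABCACDABCA ⇒ DA·BCA·C·DA·BCA·DA·BCA·C·DA·BCA·DA·DA·BCA·C·DA·BCA·DA·BCA·DA·BCA·C·DA·BCA·DA·DA·BCA·C·DA·BCA·DA·BCA·C·DA·BCA·DA·DA·BCA·C·DA·BCA·DA·BCA·DA·BCA·C·DA·BCA·DA·DA·BCA·C·DA·BCA·DA·BCA·C·DA·BCA·DA·BCA·C·DA·BCA·DA·DA·BCA·C·DA·BCA·DA·BCA·DA·BCA·C·DA·BCA·DA·DA·BCA·C·DA·BCA
    A ↦ BCA
    B ↦ C
    C ↦ DA
    D ↦ DA

A->BCA, B->C, C->DA, D->DA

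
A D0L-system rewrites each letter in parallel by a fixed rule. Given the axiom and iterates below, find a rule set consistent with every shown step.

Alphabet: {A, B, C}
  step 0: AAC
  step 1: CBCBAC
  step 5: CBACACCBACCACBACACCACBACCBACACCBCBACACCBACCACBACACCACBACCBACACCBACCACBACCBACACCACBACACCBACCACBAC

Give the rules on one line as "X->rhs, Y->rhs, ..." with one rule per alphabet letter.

A->CB, B->CA, C->AC

  step 0 ⇒ step 1: AAC ⇒ CB·CB·AC
    A ↦ CB
    C ↦ AC
    B ↦ CA  (constrained at step 1)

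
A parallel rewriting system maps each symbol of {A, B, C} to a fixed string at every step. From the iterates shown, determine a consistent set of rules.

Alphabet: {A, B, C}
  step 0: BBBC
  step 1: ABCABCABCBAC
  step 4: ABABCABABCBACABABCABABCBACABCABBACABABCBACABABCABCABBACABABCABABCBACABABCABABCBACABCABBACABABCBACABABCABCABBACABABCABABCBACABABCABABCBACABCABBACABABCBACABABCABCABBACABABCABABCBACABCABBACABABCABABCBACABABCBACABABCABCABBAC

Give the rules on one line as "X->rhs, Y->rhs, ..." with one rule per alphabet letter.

A->AB, B->ABC, C->BAC

  step 0 ⇒ step 1: BBBC ⇒ ABC·ABC·ABC·BAC
    B ↦ ABC
    C ↦ BAC
    A ↦ AB  (constrained at step 1)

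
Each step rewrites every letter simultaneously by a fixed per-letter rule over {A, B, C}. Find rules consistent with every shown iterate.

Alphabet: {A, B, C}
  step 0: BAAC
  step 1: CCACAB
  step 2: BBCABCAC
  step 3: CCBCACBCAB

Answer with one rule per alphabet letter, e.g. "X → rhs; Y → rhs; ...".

  step 2 ⇒ step 3: BBCABCAC ⇒ C·C·B·CA·C·B·CA·B
    A ↦ CA
    B ↦ C
    C ↦ B

A->CA, B->C, C->B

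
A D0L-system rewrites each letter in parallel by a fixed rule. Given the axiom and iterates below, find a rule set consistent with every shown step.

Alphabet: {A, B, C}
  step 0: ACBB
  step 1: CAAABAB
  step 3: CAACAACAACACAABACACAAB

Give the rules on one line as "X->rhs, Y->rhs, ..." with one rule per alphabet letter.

  step 0 ⇒ step 1: ACBB ⇒ CA·A·AB·AB
    A ↦ CA
    B ↦ AB
    C ↦ A

A->CA, B->AB, C->A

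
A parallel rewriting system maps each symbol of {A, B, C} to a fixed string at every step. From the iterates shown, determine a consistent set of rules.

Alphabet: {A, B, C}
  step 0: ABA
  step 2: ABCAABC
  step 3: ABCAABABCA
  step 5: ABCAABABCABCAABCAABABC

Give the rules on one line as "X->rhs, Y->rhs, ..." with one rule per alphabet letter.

  step 2 ⇒ step 3: ABCAABC ⇒ AB·C·A·AB·AB·C·A
    A ↦ AB
    B ↦ C
    C ↦ A

A->AB, B->C, C->A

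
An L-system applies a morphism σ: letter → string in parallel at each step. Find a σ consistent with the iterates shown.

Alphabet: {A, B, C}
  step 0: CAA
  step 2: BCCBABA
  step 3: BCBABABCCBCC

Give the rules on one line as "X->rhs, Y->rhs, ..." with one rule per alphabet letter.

  step 2 ⇒ step 3: BCCBABA ⇒ BC·BA·BA·BC·C·BC·C
    A ↦ C
    B ↦ BC
    C ↦ BA

A->C, B->BC, C->BA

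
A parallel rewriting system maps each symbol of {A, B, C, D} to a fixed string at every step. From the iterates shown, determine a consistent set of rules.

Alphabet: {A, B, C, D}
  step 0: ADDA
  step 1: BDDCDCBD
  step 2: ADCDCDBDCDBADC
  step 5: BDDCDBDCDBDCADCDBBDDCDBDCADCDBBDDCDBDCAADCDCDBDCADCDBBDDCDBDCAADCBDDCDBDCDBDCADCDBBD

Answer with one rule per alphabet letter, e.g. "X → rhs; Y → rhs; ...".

A->BD, B->A, C->DB, D->DC

  step 1 ⇒ step 2: BDDCDCBD ⇒ A·DC·DC·DB·DC·DB·A·DC
    B ↦ A
    C ↦ DB
    D ↦ DC
  step 0 ⇒ step 1: ADDA ⇒ BD·DC·DC·BD
    A ↦ BD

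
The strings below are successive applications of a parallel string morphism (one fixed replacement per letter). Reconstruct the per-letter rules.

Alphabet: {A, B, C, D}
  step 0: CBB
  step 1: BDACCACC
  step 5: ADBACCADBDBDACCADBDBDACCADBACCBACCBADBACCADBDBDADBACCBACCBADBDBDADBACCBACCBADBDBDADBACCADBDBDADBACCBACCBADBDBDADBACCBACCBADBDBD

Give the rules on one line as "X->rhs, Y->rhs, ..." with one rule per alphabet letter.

  step 0 ⇒ step 1: CBB ⇒ BD·ACC·ACC
    B ↦ ACC
    C ↦ BD
    A ↦ AD  (constrained at step 1)
    D ↦ B  (constrained at step 1)

A->AD, B->ACC, C->BD, D->B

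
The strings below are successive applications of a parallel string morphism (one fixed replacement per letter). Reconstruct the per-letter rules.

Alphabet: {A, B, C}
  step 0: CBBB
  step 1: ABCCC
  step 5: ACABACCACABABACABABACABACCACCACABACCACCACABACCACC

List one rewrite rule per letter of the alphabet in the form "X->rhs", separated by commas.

A->AC, B->C, C->AB

  step 0 ⇒ step 1: CBBB ⇒ AB·C·C·C
    B ↦ C
    C ↦ AB
    A ↦ AC  (constrained at step 1)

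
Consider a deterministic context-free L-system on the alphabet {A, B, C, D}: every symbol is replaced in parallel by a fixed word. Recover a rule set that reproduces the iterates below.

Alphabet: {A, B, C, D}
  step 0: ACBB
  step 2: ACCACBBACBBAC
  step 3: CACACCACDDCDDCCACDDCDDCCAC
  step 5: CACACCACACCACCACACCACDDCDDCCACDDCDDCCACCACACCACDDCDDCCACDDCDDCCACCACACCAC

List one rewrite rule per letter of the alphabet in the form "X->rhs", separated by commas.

  step 2 ⇒ step 3: ACCACBBACBBAC ⇒ C·AC·AC·C·AC·DDC·DDC·C·AC·DDC·DDC·C·AC
    A ↦ C
    B ↦ DDC
    C ↦ AC
    D ↦ B  (constrained at step 3)

A->C, B->DDC, C->AC, D->B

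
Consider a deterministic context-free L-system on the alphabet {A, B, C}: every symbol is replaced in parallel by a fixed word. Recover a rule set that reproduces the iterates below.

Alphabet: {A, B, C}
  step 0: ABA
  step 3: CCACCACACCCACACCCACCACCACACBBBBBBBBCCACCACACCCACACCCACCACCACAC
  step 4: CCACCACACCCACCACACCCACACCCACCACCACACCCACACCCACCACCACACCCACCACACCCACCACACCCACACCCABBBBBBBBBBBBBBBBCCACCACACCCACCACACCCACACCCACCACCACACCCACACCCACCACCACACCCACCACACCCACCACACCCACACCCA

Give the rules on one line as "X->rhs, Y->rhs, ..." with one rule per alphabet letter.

A->CAC, B->BB, C->CCA

  step 3 ⇒ step 4: CCACCACACCCACACCCACCACCACACBBBBBBBBCCACCACACCCACACCCACCACCACAC ⇒ CCA·CCA·CAC·CCA·CCA·CAC·CCA·CAC·CCA·CCA·CCA·CAC·CCA·CAC·CCA·CCA·CCA·CAC·CCA·CCA·CAC·CCA·CCA·CAC·CCA·CAC·CCA·BB·BB·BB·BB·BB·BB·BB·BB·CCA·CCA·CAC·CCA·CCA·CAC·CCA·CAC·CCA·CCA·CCA·CAC·CCA·CAC·CCA·CCA·CCA·CAC·CCA·CCA·CAC·CCA·CCA·CAC·CCA·CAC·CCA
    A ↦ CAC
    B ↦ BB
    C ↦ CCA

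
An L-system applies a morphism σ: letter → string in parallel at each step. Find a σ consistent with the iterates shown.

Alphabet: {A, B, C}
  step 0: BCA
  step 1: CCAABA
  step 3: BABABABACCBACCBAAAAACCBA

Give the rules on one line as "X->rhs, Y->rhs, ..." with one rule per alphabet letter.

  step 0 ⇒ step 1: BCA ⇒ CC·AA·BA
    A ↦ BA
    B ↦ CC
    C ↦ AA

A->BA, B->CC, C->AA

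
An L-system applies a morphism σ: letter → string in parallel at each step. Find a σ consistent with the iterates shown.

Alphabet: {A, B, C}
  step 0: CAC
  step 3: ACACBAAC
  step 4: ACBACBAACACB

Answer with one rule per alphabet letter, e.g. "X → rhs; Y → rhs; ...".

  step 3 ⇒ step 4: ACACBAAC ⇒ AC·B·AC·B·A·AC·AC·B
    A ↦ AC
    B ↦ A
    C ↦ B

A->AC, B->A, C->B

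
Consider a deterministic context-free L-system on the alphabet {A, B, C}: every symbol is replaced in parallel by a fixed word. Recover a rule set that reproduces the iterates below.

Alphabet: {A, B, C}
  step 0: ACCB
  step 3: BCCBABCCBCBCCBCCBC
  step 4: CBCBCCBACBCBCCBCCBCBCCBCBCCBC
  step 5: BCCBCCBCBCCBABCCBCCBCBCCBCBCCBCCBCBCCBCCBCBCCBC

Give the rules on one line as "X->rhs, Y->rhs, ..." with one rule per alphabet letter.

  step 4 ⇒ step 5: CBCBCCBACBCBCCBCCBCBCCBCBCCBC ⇒ BC·C·BC·C·BC·BC·C·BA·BC·C·BC·C·BC·BC·C·BC·BC·C·BC·C·BC·BC·C·BC·C·BC·BC·C·BC
    A ↦ BA
    B ↦ C
    C ↦ BC

A->BA, B->C, C->BC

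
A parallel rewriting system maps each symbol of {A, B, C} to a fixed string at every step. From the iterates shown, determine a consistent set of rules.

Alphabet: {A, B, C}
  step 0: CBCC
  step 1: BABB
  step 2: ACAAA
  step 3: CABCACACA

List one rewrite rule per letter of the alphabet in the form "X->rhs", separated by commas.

A->CA, B->A, C->B

  step 2 ⇒ step 3: ACAAA ⇒ CA·B·CA·CA·CA
    A ↦ CA
    C ↦ B
  step 0 ⇒ step 1: CBCC ⇒ B·A·B·B
    B ↦ A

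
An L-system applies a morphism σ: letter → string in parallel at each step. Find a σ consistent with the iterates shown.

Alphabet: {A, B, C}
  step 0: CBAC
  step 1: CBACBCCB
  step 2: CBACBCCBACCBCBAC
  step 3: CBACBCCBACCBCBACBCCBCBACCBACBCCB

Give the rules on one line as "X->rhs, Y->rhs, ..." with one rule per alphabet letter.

A->BC, B->AC, C->CB

  step 2 ⇒ step 3: CBACBCCBACCBCBAC ⇒ CB·AC·BC·CB·AC·CB·CB·AC·BC·CB·CB·AC·CB·AC·BC·CB
    A ↦ BC
    B ↦ AC
    C ↦ CB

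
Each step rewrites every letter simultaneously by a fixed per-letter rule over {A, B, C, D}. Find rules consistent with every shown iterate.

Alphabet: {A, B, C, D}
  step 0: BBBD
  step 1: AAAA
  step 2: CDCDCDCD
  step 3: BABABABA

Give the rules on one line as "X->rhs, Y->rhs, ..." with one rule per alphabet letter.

A->CD, B->A, C->B, D->A

  step 2 ⇒ step 3: CDCDCDCD ⇒ B·A·B·A·B·A·B·A
    C ↦ B
    D ↦ A
  step 1 ⇒ step 2: AAAA ⇒ CD·CD·CD·CD
    A ↦ CD
  step 0 ⇒ step 1: BBBD ⇒ A·A·A·A
    B ↦ A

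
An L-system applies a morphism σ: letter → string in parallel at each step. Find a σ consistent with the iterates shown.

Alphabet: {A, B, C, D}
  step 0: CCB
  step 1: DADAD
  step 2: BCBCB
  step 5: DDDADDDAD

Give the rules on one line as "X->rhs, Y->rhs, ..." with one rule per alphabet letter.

  step 1 ⇒ step 2: DADAD ⇒ B·C·B·C·B
    A ↦ C
    D ↦ B
  step 0 ⇒ step 1: CCB ⇒ DA·DA·D
    B ↦ D
  step 0 ⇒ step 1: CCB ⇒ DA·DA·D
    C ↦ DA

A->C, B->D, C->DA, D->B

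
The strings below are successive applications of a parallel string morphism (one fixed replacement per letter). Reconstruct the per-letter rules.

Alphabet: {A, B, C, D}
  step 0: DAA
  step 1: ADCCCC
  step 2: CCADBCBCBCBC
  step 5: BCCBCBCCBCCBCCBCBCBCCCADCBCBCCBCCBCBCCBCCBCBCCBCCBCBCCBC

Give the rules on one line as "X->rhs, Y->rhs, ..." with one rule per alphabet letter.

  step 1 ⇒ step 2: ADCCCC ⇒ CC·AD·BC·BC·BC·BC
    A ↦ CC
    C ↦ BC
    D ↦ AD
    B ↦ C  (constrained at step 2)

A->CC, B->C, C->BC, D->AD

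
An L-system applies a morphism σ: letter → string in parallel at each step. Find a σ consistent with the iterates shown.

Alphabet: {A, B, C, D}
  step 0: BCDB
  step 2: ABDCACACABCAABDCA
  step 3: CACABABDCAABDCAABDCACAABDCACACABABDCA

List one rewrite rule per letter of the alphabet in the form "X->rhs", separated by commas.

A->CA, B->CA, C->ABD, D->B

  step 2 ⇒ step 3: ABDCACACABCAABDCA ⇒ CA·CA·B·ABD·CA·ABD·CA·ABD·CA·CA·ABD·CA·CA·CA·B·ABD·CA
    A ↦ CA
    B ↦ CA
    C ↦ ABD
    D ↦ B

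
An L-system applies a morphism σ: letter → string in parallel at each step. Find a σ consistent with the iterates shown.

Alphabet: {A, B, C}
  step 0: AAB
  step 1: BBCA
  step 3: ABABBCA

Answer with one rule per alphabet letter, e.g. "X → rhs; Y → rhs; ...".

  step 0 ⇒ step 1: AAB ⇒ B·B·CA
    A ↦ B
    B ↦ CA
    C ↦ A  (constrained at step 1)

A->B, B->CA, C->A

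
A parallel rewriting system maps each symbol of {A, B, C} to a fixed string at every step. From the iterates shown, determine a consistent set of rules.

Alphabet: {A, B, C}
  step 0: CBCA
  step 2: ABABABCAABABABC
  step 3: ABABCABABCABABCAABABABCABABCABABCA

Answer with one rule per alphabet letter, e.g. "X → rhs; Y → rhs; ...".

  step 2 ⇒ step 3: ABABABCAABABABC ⇒ AB·ABC·AB·ABC·AB·ABC·A·AB·AB·ABC·AB·ABC·AB·ABC·A
    A ↦ AB
    B ↦ ABC
    C ↦ A

A->AB, B->ABC, C->A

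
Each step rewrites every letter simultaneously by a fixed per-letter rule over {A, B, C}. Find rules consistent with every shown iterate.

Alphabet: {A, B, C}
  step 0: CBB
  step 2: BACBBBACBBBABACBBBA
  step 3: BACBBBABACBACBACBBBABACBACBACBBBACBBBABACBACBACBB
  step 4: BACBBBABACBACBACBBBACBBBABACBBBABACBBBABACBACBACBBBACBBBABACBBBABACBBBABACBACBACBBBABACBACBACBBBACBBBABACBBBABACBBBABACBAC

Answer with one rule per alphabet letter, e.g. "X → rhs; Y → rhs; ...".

  step 3 ⇒ step 4: BACBBBABACBACBACBBBABACBACBACBBBACBBBABACBACBACBB ⇒ BAC·BB·BA·BAC·BAC·BAC·BB·BAC·BB·BA·BAC·BB·BA·BAC·BB·BA·BAC·BAC·BAC·BB·BAC·BB·BA·BAC·BB·BA·BAC·BB·BA·BAC·BAC·BAC·BB·BA·BAC·BAC·BAC·BB·BAC·BB·BA·BAC·BB·BA·BAC·BB·BA·BAC·BAC
    A ↦ BB
    B ↦ BAC
    C ↦ BA

A->BB, B->BAC, C->BA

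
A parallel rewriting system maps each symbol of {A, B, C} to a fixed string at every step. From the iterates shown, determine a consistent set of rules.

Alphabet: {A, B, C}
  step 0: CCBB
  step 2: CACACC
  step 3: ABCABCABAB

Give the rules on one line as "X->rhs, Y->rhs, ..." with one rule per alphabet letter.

  step 2 ⇒ step 3: CACACC ⇒ AB·C·AB·C·AB·AB
    A ↦ C
    C ↦ AB
    B ↦ A  (constrained at step 0)

A->C, B->A, C->AB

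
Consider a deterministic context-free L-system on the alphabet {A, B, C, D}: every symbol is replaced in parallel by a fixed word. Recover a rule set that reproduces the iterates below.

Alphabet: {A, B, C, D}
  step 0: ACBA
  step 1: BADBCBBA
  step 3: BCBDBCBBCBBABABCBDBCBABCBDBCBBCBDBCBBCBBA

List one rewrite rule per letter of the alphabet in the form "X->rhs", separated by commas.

  step 0 ⇒ step 1: ACBA ⇒ BA·D·BCB·BA
    A ↦ BA
    B ↦ BCB
    C ↦ D
    D ↦ A  (constrained at step 1)

A->BA, B->BCB, C->D, D->A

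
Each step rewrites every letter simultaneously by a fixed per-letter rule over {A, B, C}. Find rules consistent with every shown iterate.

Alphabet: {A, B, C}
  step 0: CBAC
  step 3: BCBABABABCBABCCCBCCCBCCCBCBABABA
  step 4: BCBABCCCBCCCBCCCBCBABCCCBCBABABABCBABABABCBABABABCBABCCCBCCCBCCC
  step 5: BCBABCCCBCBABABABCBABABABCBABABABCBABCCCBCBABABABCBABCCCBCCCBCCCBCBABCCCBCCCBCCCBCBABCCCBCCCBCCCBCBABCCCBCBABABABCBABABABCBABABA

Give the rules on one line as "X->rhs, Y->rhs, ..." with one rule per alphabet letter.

A->CC, B->BC, C->BA

  step 4 ⇒ step 5: BCBABCCCBCCCBCCCBCBABCCCBCBABABABCBABABABCBABABABCBABCCCBCCCBCCC ⇒ BC·BA·BC·CC·BC·BA·BA·BA·BC·BA·BA·BA·BC·BA·BA·BA·BC·BA·BC·CC·BC·BA·BA·BA·BC·BA·BC·CC·BC·CC·BC·CC·BC·BA·BC·CC·BC·CC·BC·CC·BC·BA·BC·CC·BC·CC·BC·CC·BC·BA·BC·CC·BC·BA·BA·BA·BC·BA·BA·BA·BC·BA·BA·BA
    A ↦ CC
    B ↦ BC
    C ↦ BA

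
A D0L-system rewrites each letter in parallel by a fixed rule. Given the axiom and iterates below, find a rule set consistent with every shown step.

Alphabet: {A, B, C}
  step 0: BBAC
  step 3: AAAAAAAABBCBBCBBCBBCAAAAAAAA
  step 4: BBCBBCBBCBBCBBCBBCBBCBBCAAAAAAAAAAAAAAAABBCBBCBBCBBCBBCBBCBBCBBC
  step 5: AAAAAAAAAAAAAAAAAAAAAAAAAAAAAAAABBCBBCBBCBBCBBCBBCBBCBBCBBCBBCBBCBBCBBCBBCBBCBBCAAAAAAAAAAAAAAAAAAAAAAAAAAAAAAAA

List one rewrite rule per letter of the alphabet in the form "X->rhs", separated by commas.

  step 4 ⇒ step 5: BBCBBCBBCBBCBBCBBCBBCBBCAAAAAAAAAAAAAAAABBCBBCBBCBBCBBCBBCBBCBBC ⇒ A·A·AA·A·A·AA·A·A·AA·A·A·AA·A·A·AA·A·A·AA·A·A·AA·A·A·AA·BBC·BBC·BBC·BBC·BBC·BBC·BBC·BBC·BBC·BBC·BBC·BBC·BBC·BBC·BBC·BBC·A·A·AA·A·A·AA·A·A·AA·A·A·AA·A·A·AA·A·A·AA·A·A·AA·A·A·AA
    A ↦ BBC
    B ↦ A
    C ↦ AA

A->BBC, B->A, C->AA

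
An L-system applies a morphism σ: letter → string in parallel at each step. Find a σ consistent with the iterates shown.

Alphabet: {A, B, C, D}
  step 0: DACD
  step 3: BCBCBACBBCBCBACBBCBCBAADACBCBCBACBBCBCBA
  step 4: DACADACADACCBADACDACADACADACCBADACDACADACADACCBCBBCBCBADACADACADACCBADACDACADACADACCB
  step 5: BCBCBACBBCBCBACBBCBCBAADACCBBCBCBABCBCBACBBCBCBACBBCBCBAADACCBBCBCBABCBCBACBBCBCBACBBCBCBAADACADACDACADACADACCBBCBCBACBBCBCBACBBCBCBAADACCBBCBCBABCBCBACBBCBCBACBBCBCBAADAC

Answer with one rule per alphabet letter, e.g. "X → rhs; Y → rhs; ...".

  step 4 ⇒ step 5: DACADACADACCBADACDACADACADACCBADACDACADACADACCBCBBCBCBADACADACADACCBADACDACADACADACCB ⇒ BCB·CB·A·CB·BCB·CB·A·CB·BCB·CB·A·A·DAC·CB·BCB·CB·A·BCB·CB·A·CB·BCB·CB·A·CB·BCB·CB·A·A·DAC·CB·BCB·CB·A·BCB·CB·A·CB·BCB·CB·A·CB·BCB·CB·A·A·DAC·A·DAC·DAC·A·DAC·A·DAC·CB·BCB·CB·A·CB·BCB·CB·A·CB·BCB·CB·A·A·DAC·CB·BCB·CB·A·BCB·CB·A·CB·BCB·CB·A·CB·BCB·CB·A·A·DAC
    A ↦ CB
    B ↦ DAC
    C ↦ A
    D ↦ BCB

A->CB, B->DAC, C->A, D->BCB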